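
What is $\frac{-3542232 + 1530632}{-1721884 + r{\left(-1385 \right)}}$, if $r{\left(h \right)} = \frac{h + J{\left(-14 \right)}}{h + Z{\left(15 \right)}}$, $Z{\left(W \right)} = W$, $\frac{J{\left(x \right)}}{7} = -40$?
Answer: $\frac{551178400}{471795883} \approx 1.1683$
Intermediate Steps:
$J{\left(x \right)} = -280$ ($J{\left(x \right)} = 7 \left(-40\right) = -280$)
$r{\left(h \right)} = \frac{-280 + h}{15 + h}$ ($r{\left(h \right)} = \frac{h - 280}{h + 15} = \frac{-280 + h}{15 + h}$)
$\frac{-3542232 + 1530632}{-1721884 + r{\left(-1385 \right)}} = \frac{-3542232 + 1530632}{-1721884 + \frac{-280 - 1385}{15 - 1385}} = - \frac{2011600}{-1721884 + \frac{1}{-1370} \left(-1665\right)} = - \frac{2011600}{-1721884 - - \frac{333}{274}} = - \frac{2011600}{-1721884 + \frac{333}{274}} = - \frac{2011600}{- \frac{471795883}{274}} = \left(-2011600\right) \left(- \frac{274}{471795883}\right) = \frac{551178400}{471795883}$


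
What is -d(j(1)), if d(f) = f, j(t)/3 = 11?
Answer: -33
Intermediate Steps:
j(t) = 33 (j(t) = 3*11 = 33)
-d(j(1)) = -1*33 = -33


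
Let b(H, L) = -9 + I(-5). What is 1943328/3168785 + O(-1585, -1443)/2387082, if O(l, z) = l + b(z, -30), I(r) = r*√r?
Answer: 2316916122803/3782074817685 - 5*I*√5/2387082 ≈ 0.6126 - 4.6837e-6*I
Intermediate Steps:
I(r) = r^(3/2)
b(H, L) = -9 - 5*I*√5 (b(H, L) = -9 + (-5)^(3/2) = -9 - 5*I*√5)
O(l, z) = -9 + l - 5*I*√5 (O(l, z) = l + (-9 - 5*I*√5) = -9 + l - 5*I*√5)
1943328/3168785 + O(-1585, -1443)/2387082 = 1943328/3168785 + (-9 - 1585 - 5*I*√5)/2387082 = 1943328*(1/3168785) + (-1594 - 5*I*√5)*(1/2387082) = 1943328/3168785 + (-797/1193541 - 5*I*√5/2387082) = 2316916122803/3782074817685 - 5*I*√5/2387082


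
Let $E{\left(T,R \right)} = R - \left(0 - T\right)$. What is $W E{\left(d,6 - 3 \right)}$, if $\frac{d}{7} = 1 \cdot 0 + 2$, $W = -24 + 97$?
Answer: $1241$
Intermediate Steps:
$W = 73$
$d = 14$ ($d = 7 \left(1 \cdot 0 + 2\right) = 7 \left(0 + 2\right) = 7 \cdot 2 = 14$)
$E{\left(T,R \right)} = R + T$ ($E{\left(T,R \right)} = R - - T = R + T$)
$W E{\left(d,6 - 3 \right)} = 73 \left(\left(6 - 3\right) + 14\right) = 73 \left(3 + 14\right) = 73 \cdot 17 = 1241$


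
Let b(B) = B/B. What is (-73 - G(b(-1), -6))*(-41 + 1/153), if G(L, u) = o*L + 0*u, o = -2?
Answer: 445312/153 ≈ 2910.5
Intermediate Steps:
b(B) = 1
G(L, u) = -2*L (G(L, u) = -2*L + 0*u = -2*L + 0 = -2*L)
(-73 - G(b(-1), -6))*(-41 + 1/153) = (-73 - (-2))*(-41 + 1/153) = (-73 - 1*(-2))*(-41 + 1/153) = (-73 + 2)*(-6272/153) = -71*(-6272/153) = 445312/153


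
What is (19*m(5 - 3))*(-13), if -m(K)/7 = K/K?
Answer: 1729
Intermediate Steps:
m(K) = -7 (m(K) = -7*K/K = -7*1 = -7)
(19*m(5 - 3))*(-13) = (19*(-7))*(-13) = -133*(-13) = 1729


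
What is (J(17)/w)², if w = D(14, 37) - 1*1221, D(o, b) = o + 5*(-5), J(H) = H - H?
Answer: 0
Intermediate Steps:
J(H) = 0
D(o, b) = -25 + o (D(o, b) = o - 25 = -25 + o)
w = -1232 (w = (-25 + 14) - 1*1221 = -11 - 1221 = -1232)
(J(17)/w)² = (0/(-1232))² = (0*(-1/1232))² = 0² = 0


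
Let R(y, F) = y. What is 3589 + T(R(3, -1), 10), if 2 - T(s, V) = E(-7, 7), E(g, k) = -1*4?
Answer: 3595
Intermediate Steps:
E(g, k) = -4
T(s, V) = 6 (T(s, V) = 2 - 1*(-4) = 2 + 4 = 6)
3589 + T(R(3, -1), 10) = 3589 + 6 = 3595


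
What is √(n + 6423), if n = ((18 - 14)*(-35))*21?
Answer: 9*√43 ≈ 59.017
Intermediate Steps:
n = -2940 (n = (4*(-35))*21 = -140*21 = -2940)
√(n + 6423) = √(-2940 + 6423) = √3483 = 9*√43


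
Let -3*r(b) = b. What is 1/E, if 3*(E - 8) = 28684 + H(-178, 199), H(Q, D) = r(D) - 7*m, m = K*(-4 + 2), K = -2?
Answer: 9/85841 ≈ 0.00010485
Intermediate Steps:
m = 4 (m = -2*(-4 + 2) = -2*(-2) = 4)
r(b) = -b/3
H(Q, D) = -28 - D/3 (H(Q, D) = -D/3 - 7*4 = -D/3 - 28 = -28 - D/3)
E = 85841/9 (E = 8 + (28684 + (-28 - ⅓*199))/3 = 8 + (28684 + (-28 - 199/3))/3 = 8 + (28684 - 283/3)/3 = 8 + (⅓)*(85769/3) = 8 + 85769/9 = 85841/9 ≈ 9537.9)
1/E = 1/(85841/9) = 9/85841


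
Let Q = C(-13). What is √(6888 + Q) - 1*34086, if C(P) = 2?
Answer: -34086 + √6890 ≈ -34003.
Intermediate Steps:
Q = 2
√(6888 + Q) - 1*34086 = √(6888 + 2) - 1*34086 = √6890 - 34086 = -34086 + √6890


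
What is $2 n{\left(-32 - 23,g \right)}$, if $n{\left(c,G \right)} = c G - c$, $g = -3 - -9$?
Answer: $-550$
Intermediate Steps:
$g = 6$ ($g = -3 + 9 = 6$)
$n{\left(c,G \right)} = - c + G c$ ($n{\left(c,G \right)} = G c - c = - c + G c$)
$2 n{\left(-32 - 23,g \right)} = 2 \left(-32 - 23\right) \left(-1 + 6\right) = 2 \left(\left(-55\right) 5\right) = 2 \left(-275\right) = -550$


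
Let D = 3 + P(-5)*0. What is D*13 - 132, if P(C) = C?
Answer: -93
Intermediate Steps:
D = 3 (D = 3 - 5*0 = 3 + 0 = 3)
D*13 - 132 = 3*13 - 132 = 39 - 132 = -93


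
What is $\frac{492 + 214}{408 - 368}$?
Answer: $\frac{353}{20} \approx 17.65$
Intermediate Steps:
$\frac{492 + 214}{408 - 368} = \frac{706}{40} = 706 \cdot \frac{1}{40} = \frac{353}{20}$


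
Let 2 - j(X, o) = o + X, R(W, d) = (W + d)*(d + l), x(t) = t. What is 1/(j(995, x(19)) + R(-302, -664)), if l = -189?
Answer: 1/822986 ≈ 1.2151e-6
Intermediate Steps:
R(W, d) = (-189 + d)*(W + d) (R(W, d) = (W + d)*(d - 189) = (W + d)*(-189 + d) = (-189 + d)*(W + d))
j(X, o) = 2 - X - o (j(X, o) = 2 - (o + X) = 2 - (X + o) = 2 + (-X - o) = 2 - X - o)
1/(j(995, x(19)) + R(-302, -664)) = 1/((2 - 1*995 - 1*19) + ((-664)² - 189*(-302) - 189*(-664) - 302*(-664))) = 1/((2 - 995 - 19) + (440896 + 57078 + 125496 + 200528)) = 1/(-1012 + 823998) = 1/822986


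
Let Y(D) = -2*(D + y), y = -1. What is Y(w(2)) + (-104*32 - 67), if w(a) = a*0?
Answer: -3393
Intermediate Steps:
w(a) = 0
Y(D) = 2 - 2*D (Y(D) = -2*(D - 1) = -2*(-1 + D) = 2 - 2*D)
Y(w(2)) + (-104*32 - 67) = (2 - 2*0) + (-104*32 - 67) = (2 + 0) + (-3328 - 67) = 2 - 3395 = -3393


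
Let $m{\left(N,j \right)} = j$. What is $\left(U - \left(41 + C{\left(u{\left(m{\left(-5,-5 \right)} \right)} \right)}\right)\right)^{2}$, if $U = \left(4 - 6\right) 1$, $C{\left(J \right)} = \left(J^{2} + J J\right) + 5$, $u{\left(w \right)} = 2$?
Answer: $3136$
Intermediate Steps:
$C{\left(J \right)} = 5 + 2 J^{2}$ ($C{\left(J \right)} = \left(J^{2} + J^{2}\right) + 5 = 2 J^{2} + 5 = 5 + 2 J^{2}$)
$U = -2$ ($U = \left(-2\right) 1 = -2$)
$\left(U - \left(41 + C{\left(u{\left(m{\left(-5,-5 \right)} \right)} \right)}\right)\right)^{2} = \left(-2 - \left(46 + 8\right)\right)^{2} = \left(-2 - 54\right)^{2} = \left(-56\right)^{2} = 3136$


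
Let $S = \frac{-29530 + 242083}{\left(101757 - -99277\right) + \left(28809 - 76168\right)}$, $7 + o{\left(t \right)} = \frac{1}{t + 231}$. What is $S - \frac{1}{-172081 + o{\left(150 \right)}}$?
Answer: $\frac{1548467556734}{1119531373525} \approx 1.3831$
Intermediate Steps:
$o{\left(t \right)} = -7 + \frac{1}{231 + t}$ ($o{\left(t \right)} = -7 + \frac{1}{t + 231} = -7 + \frac{1}{231 + t}$)
$S = \frac{23617}{17075}$ ($S = \frac{212553}{\left(101757 + 99277\right) + \left(28809 - 76168\right)} = \frac{212553}{201034 - 47359} = \frac{212553}{153675} = 212553 \cdot \frac{1}{153675} = \frac{23617}{17075} \approx 1.3831$)
$S - \frac{1}{-172081 + o{\left(150 \right)}} = \frac{23617}{17075} - \frac{1}{-172081 + \frac{-1616 - 1050}{231 + 150}} = \frac{23617}{17075} - \frac{1}{-172081 + \frac{-1616 - 1050}{381}} = \frac{23617}{17075} - \frac{1}{-172081 + \frac{1}{381} \left(-2666\right)} = \frac{23617}{17075} - \frac{1}{-172081 - \frac{2666}{381}} = \frac{23617}{17075} - \frac{1}{- \frac{65565527}{381}} = \frac{23617}{17075} - - \frac{381}{65565527} = \frac{23617}{17075} + \frac{381}{65565527} = \frac{1548467556734}{1119531373525}$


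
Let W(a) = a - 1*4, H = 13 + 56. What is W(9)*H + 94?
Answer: 439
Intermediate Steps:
H = 69
W(a) = -4 + a (W(a) = a - 4 = -4 + a)
W(9)*H + 94 = (-4 + 9)*69 + 94 = 5*69 + 94 = 345 + 94 = 439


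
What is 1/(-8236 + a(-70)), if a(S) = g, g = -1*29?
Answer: -1/8265 ≈ -0.00012099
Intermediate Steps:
g = -29
a(S) = -29
1/(-8236 + a(-70)) = 1/(-8236 - 29) = 1/(-8265) = -1/8265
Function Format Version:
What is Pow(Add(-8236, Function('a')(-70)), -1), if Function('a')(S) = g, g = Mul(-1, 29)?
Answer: Rational(-1, 8265) ≈ -0.00012099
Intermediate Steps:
g = -29
Function('a')(S) = -29
Pow(Add(-8236, Function('a')(-70)), -1) = Pow(Add(-8236, -29), -1) = Pow(-8265, -1) = Rational(-1, 8265)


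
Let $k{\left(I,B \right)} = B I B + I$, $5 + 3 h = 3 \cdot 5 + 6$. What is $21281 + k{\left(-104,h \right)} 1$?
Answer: $\frac{163969}{9} \approx 18219.0$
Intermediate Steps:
$h = \frac{16}{3}$ ($h = - \frac{5}{3} + \frac{3 \cdot 5 + 6}{3} = - \frac{5}{3} + \frac{15 + 6}{3} = - \frac{5}{3} + \frac{1}{3} \cdot 21 = - \frac{5}{3} + 7 = \frac{16}{3} \approx 5.3333$)
$k{\left(I,B \right)} = I + I B^{2}$ ($k{\left(I,B \right)} = I B^{2} + I = I + I B^{2}$)
$21281 + k{\left(-104,h \right)} 1 = 21281 + - 104 \left(1 + \left(\frac{16}{3}\right)^{2}\right) 1 = 21281 + - 104 \left(1 + \frac{256}{9}\right) 1 = 21281 + \left(-104\right) \frac{265}{9} \cdot 1 = 21281 - \frac{27560}{9} = \frac{163969}{9}$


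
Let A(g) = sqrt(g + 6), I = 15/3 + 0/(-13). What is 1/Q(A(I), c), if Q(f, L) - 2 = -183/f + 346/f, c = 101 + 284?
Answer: -22/26525 + 163*sqrt(11)/26525 ≈ 0.019552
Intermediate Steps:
I = 5 (I = 15*(1/3) + 0*(-1/13) = 5 + 0 = 5)
A(g) = sqrt(6 + g)
c = 385
Q(f, L) = 2 + 163/f (Q(f, L) = 2 + (-183/f + 346/f) = 2 + 163/f)
1/Q(A(I), c) = 1/(2 + 163/(sqrt(6 + 5))) = 1/(2 + 163/(sqrt(11))) = 1/(2 + 163*(sqrt(11)/11)) = 1/(2 + 163*sqrt(11)/11)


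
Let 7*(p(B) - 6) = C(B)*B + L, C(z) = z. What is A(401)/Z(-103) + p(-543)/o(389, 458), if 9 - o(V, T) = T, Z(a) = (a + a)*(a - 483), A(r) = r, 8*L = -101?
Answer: -71190555147/758820776 ≈ -93.817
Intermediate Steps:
L = -101/8 (L = (⅛)*(-101) = -101/8 ≈ -12.625)
Z(a) = 2*a*(-483 + a) (Z(a) = (2*a)*(-483 + a) = 2*a*(-483 + a))
o(V, T) = 9 - T
p(B) = 235/56 + B²/7 (p(B) = 6 + (B*B - 101/8)/7 = 6 + (B² - 101/8)/7 = 6 + (-101/8 + B²)/7 = 6 + (-101/56 + B²/7) = 235/56 + B²/7)
A(401)/Z(-103) + p(-543)/o(389, 458) = 401/((2*(-103)*(-483 - 103))) + (235/56 + (⅐)*(-543)²)/(9 - 1*458) = 401/((2*(-103)*(-586))) + (235/56 + (⅐)*294849)/(9 - 458) = 401/120716 + (235/56 + 294849/7)/(-449) = 401*(1/120716) + (2359027/56)*(-1/449) = 401/120716 - 2359027/25144 = -71190555147/758820776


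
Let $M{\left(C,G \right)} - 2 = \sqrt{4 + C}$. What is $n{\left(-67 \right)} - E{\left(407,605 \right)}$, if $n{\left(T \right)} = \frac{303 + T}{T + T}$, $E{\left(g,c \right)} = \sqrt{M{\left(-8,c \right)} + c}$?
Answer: $- \frac{118}{67} - \sqrt{607 + 2 i} \approx -26.399 - 0.040589 i$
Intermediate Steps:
$M{\left(C,G \right)} = 2 + \sqrt{4 + C}$
$E{\left(g,c \right)} = \sqrt{2 + c + 2 i}$ ($E{\left(g,c \right)} = \sqrt{\left(2 + \sqrt{4 - 8}\right) + c} = \sqrt{\left(2 + \sqrt{-4}\right) + c} = \sqrt{\left(2 + 2 i\right) + c} = \sqrt{2 + c + 2 i}$)
$n{\left(T \right)} = \frac{303 + T}{2 T}$
$n{\left(-67 \right)} - E{\left(407,605 \right)} = \frac{303 - 67}{2 \left(-67\right)} - \sqrt{2 + 605 + 2 i} = \frac{1}{2} \left(- \frac{1}{67}\right) 236 - \sqrt{607 + 2 i} = - \frac{118}{67} - \sqrt{607 + 2 i}$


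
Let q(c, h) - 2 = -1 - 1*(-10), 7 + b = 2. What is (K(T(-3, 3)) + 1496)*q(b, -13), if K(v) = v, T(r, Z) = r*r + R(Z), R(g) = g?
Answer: 16588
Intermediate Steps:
b = -5 (b = -7 + 2 = -5)
T(r, Z) = Z + r**2 (T(r, Z) = r*r + Z = r**2 + Z = Z + r**2)
q(c, h) = 11 (q(c, h) = 2 + (-1 - 1*(-10)) = 2 + (-1 + 10) = 2 + 9 = 11)
(K(T(-3, 3)) + 1496)*q(b, -13) = ((3 + (-3)**2) + 1496)*11 = ((3 + 9) + 1496)*11 = (12 + 1496)*11 = 1508*11 = 16588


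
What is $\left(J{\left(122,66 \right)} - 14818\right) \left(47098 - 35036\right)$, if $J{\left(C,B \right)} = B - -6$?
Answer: $-177866252$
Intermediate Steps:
$J{\left(C,B \right)} = 6 + B$ ($J{\left(C,B \right)} = B + 6 = 6 + B$)
$\left(J{\left(122,66 \right)} - 14818\right) \left(47098 - 35036\right) = \left(\left(6 + 66\right) - 14818\right) \left(47098 - 35036\right) = \left(72 - 14818\right) 12062 = \left(-14746\right) 12062 = -177866252$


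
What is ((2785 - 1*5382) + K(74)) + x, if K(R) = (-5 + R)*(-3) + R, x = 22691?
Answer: 19961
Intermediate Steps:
K(R) = 15 - 2*R (K(R) = (15 - 3*R) + R = 15 - 2*R)
((2785 - 1*5382) + K(74)) + x = ((2785 - 1*5382) + (15 - 2*74)) + 22691 = ((2785 - 5382) + (15 - 148)) + 22691 = (-2597 - 133) + 22691 = -2730 + 22691 = 19961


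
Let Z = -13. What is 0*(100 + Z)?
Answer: 0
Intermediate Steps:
0*(100 + Z) = 0*(100 - 13) = 0*87 = 0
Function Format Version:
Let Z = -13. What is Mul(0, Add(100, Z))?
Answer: 0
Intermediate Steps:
Mul(0, Add(100, Z)) = Mul(0, Add(100, -13)) = Mul(0, 87) = 0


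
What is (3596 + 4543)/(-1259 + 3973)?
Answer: 8139/2714 ≈ 2.9989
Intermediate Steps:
(3596 + 4543)/(-1259 + 3973) = 8139/2714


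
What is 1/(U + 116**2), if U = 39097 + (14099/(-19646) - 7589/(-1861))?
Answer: 36561206/1921523914173 ≈ 1.9027e-5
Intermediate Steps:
U = 1429556326237/36561206 (U = 39097 + (14099*(-1/19646) - 7589*(-1/1861)) = 39097 + (-14099/19646 + 7589/1861) = 39097 + 122855255/36561206 = 1429556326237/36561206 ≈ 39100.)
1/(U + 116**2) = 1/(1429556326237/36561206 + 116**2) = 1/(1429556326237/36561206 + 13456) = 1/(1921523914173/36561206) = 36561206/1921523914173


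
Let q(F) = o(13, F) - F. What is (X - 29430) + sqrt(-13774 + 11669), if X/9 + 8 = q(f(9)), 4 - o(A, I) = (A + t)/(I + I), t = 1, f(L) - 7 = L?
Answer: -473823/16 + I*sqrt(2105) ≈ -29614.0 + 45.88*I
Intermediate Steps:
f(L) = 7 + L
o(A, I) = 4 - (1 + A)/(2*I) (o(A, I) = 4 - (A + 1)/(I + I) = 4 - (1 + A)/(2*I))
q(F) = -F + (-14 + 8*F)/(2*F) (q(F) = (-1 - 1*13 + 8*F)/(2*F) - F = (-1 - 13 + 8*F)/(2*F) - F = (-14 + 8*F)/(2*F) - F = -F + (-14 + 8*F)/(2*F))
X = -2943/16 (X = -72 + 9*(4 - (7 + 9) - 7/(7 + 9)) = -72 + 9*(4 - 1*16 - 7/16) = -72 + 9*(4 - 16 - 7*1/16) = -72 + 9*(4 - 16 - 7/16) = -72 + 9*(-199/16) = -72 - 1791/16 = -2943/16 ≈ -183.94)
(X - 29430) + sqrt(-13774 + 11669) = (-2943/16 - 29430) + sqrt(-13774 + 11669) = -473823/16 + sqrt(-2105) = -473823/16 + I*sqrt(2105)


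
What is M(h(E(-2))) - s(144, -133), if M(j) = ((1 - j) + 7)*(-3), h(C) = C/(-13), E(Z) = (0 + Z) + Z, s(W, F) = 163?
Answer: -2419/13 ≈ -186.08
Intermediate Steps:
E(Z) = 2*Z (E(Z) = Z + Z = 2*Z)
h(C) = -C/13 (h(C) = C*(-1/13) = -C/13)
M(j) = -24 + 3*j (M(j) = (8 - j)*(-3) = -24 + 3*j)
M(h(E(-2))) - s(144, -133) = (-24 + 3*(-2*(-2)/13)) - 1*163 = (-24 + 3*(-1/13*(-4))) - 163 = (-24 + 3*(4/13)) - 163 = (-24 + 12/13) - 163 = -300/13 - 163 = -2419/13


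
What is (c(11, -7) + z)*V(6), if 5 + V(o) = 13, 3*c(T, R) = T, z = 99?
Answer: 2464/3 ≈ 821.33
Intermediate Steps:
c(T, R) = T/3
V(o) = 8 (V(o) = -5 + 13 = 8)
(c(11, -7) + z)*V(6) = ((⅓)*11 + 99)*8 = (11/3 + 99)*8 = (308/3)*8 = 2464/3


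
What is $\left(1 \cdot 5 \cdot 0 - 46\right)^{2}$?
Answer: $2116$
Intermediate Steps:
$\left(1 \cdot 5 \cdot 0 - 46\right)^{2} = \left(5 \cdot 0 - 46\right)^{2} = \left(0 - 46\right)^{2} = \left(-46\right)^{2} = 2116$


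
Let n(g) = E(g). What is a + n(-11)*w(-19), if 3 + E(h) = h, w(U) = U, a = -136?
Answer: 130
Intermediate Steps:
E(h) = -3 + h
n(g) = -3 + g
a + n(-11)*w(-19) = -136 + (-3 - 11)*(-19) = -136 - 14*(-19) = -136 + 266 = 130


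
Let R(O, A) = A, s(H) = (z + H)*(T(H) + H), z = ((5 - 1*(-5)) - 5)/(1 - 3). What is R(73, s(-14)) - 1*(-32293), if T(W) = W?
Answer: 32755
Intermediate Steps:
z = -5/2 (z = ((5 + 5) - 5)/(-2) = (10 - 5)*(-1/2) = 5*(-1/2) = -5/2 ≈ -2.5000)
s(H) = 2*H*(-5/2 + H) (s(H) = (-5/2 + H)*(H + H) = (-5/2 + H)*(2*H) = 2*H*(-5/2 + H))
R(73, s(-14)) - 1*(-32293) = -14*(-5 + 2*(-14)) - 1*(-32293) = -14*(-5 - 28) + 32293 = -14*(-33) + 32293 = 462 + 32293 = 32755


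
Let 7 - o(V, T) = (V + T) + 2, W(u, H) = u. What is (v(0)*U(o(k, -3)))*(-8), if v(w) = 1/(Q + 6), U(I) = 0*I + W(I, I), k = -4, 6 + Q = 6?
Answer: -16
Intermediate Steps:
Q = 0 (Q = -6 + 6 = 0)
o(V, T) = 5 - T - V (o(V, T) = 7 - ((V + T) + 2) = 7 - ((T + V) + 2) = 7 - (2 + T + V) = 7 + (-2 - T - V) = 5 - T - V)
U(I) = I (U(I) = 0*I + I = 0 + I = I)
v(w) = 1/6 (v(w) = 1/(0 + 6) = 1/6)
(v(0)*U(o(k, -3)))*(-8) = ((5 - 1*(-3) - 1*(-4))/6)*(-8) = ((5 + 3 + 4)/6)*(-8) = ((1/6)*12)*(-8) = 2*(-8) = -16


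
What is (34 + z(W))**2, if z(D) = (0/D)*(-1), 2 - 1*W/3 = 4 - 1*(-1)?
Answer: 1156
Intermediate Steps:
W = -9 (W = 6 - 3*(4 - 1*(-1)) = 6 - 3*(4 + 1) = 6 - 3*5 = 6 - 15 = -9)
z(D) = 0 (z(D) = 0*(-1) = 0)
(34 + z(W))**2 = (34 + 0)**2 = 34**2 = 1156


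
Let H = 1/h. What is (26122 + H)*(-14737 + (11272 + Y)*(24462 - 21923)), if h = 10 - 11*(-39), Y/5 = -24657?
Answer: -3261554324848896/439 ≈ -7.4295e+12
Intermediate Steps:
Y = -123285 (Y = 5*(-24657) = -123285)
h = 439 (h = 10 + 429 = 439)
H = 1/439 ≈ 0.0022779
(26122 + H)*(-14737 + (11272 + Y)*(24462 - 21923)) = (26122 + 1/439)*(-14737 + (11272 - 123285)*(24462 - 21923)) = 11467559*(-14737 - 112013*2539)/439 = 11467559*(-14737 - 284401007)/439 = (11467559/439)*(-284415744) = -3261554324848896/439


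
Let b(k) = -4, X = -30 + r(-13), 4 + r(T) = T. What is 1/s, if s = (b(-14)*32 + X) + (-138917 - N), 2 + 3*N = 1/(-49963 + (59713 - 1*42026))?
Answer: -96828/13467935623 ≈ -7.1895e-6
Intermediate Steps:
r(T) = -4 + T
X = -47 (X = -30 + (-4 - 13) = -30 - 17 = -47)
N = -64553/96828 (N = -⅔ + 1/(3*(-49963 + (59713 - 1*42026))) = -⅔ + 1/(3*(-49963 + (59713 - 42026))) = -⅔ + 1/(3*(-49963 + 17687)) = -⅔ + (⅓)/(-32276) = -⅔ + (⅓)*(-1/32276) = -⅔ - 1/96828 = -64553/96828 ≈ -0.66668)
s = -13467935623/96828 (s = (-4*32 - 47) + (-138917 - 1*(-64553/96828)) = (-128 - 47) + (-138917 + 64553/96828) = -175 - 13450990723/96828 = -13467935623/96828 ≈ -1.3909e+5)
1/s = 1/(-13467935623/96828) = -96828/13467935623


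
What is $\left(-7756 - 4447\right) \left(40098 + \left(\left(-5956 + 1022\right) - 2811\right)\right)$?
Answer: $-394803659$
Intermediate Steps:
$\left(-7756 - 4447\right) \left(40098 + \left(\left(-5956 + 1022\right) - 2811\right)\right) = - 12203 \left(40098 - 7745\right) = \left(-12203\right) 32353 = -394803659$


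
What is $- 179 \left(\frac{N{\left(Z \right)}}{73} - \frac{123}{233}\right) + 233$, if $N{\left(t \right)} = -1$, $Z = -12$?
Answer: $\frac{5612045}{17009} \approx 329.95$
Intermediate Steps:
$- 179 \left(\frac{N{\left(Z \right)}}{73} - \frac{123}{233}\right) + 233 = - 179 \left(- \frac{1}{73} - \frac{123}{233}\right) + 233 = \left(-179\right) \left(- \frac{9212}{17009}\right) + 233 = \frac{1648948}{17009} + 233 = \frac{5612045}{17009}$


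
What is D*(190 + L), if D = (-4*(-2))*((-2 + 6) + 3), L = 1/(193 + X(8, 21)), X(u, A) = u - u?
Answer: 2053576/193 ≈ 10640.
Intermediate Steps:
X(u, A) = 0
L = 1/193 (L = 1/(193 + 0) = 1/193 ≈ 0.0051813)
D = 56 (D = 8*(4 + 3) = 8*7 = 56)
D*(190 + L) = 56*(190 + 1/193) = 56*(36671/193) = 2053576/193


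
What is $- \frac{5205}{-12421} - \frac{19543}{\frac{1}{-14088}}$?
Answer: $\frac{3419771884269}{12421} \approx 2.7532 \cdot 10^{8}$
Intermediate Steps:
$- \frac{5205}{-12421} - \frac{19543}{\frac{1}{-14088}} = \left(-5205\right) \left(- \frac{1}{12421}\right) - \frac{19543}{- \frac{1}{14088}} = \frac{5205}{12421} - -275321784 = \frac{5205}{12421} + 275321784 = \frac{3419771884269}{12421}$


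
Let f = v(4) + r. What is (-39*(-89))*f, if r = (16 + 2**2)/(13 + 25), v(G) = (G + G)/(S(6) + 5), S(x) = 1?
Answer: 122642/19 ≈ 6454.8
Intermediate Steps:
v(G) = G/3 (v(G) = (G + G)/(1 + 5) = (2*G)/6 = (2*G)*(1/6) = G/3)
r = 10/19 (r = (16 + 4)/38 = 20*(1/38) = 10/19 ≈ 0.52632)
f = 106/57 (f = (1/3)*4 + 10/19 = 4/3 + 10/19 = 106/57 ≈ 1.8596)
(-39*(-89))*f = -39*(-89)*(106/57) = 3471*(106/57) = 122642/19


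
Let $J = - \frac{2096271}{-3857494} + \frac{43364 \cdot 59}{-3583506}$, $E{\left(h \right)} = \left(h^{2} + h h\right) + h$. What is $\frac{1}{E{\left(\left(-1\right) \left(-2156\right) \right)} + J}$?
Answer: $\frac{6911676446982}{64270489293483680587} \approx 1.0754 \cdot 10^{-7}$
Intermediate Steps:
$E{\left(h \right)} = h + 2 h^{2}$ ($E{\left(h \right)} = \left(h^{2} + h^{2}\right) + h = 2 h^{2} + h = h + 2 h^{2}$)
$J = - \frac{1178653056509}{6911676446982}$ ($J = \left(-2096271\right) \left(- \frac{1}{3857494}\right) + 2558476 \left(- \frac{1}{3583506}\right) = \frac{2096271}{3857494} - \frac{1279238}{1791753} = - \frac{1178653056509}{6911676446982} \approx -0.17053$)
$\frac{1}{E{\left(\left(-1\right) \left(-2156\right) \right)} + J} = \frac{1}{\left(-1\right) \left(-2156\right) \left(1 + 2 \left(\left(-1\right) \left(-2156\right)\right)\right) - \frac{1178653056509}{6911676446982}} = \frac{1}{2156 \left(1 + 2 \cdot 2156\right) - \frac{1178653056509}{6911676446982}} = \frac{1}{2156 \left(1 + 4312\right) - \frac{1178653056509}{6911676446982}} = \frac{1}{2156 \cdot 4313 - \frac{1178653056509}{6911676446982}} = \frac{1}{9298828 - \frac{1178653056509}{6911676446982}} = \frac{1}{\frac{64270489293483680587}{6911676446982}} = \frac{6911676446982}{64270489293483680587}$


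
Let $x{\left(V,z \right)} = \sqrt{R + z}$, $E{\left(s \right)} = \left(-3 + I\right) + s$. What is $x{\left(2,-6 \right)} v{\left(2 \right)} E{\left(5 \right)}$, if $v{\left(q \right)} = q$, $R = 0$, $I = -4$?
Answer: $- 4 i \sqrt{6} \approx - 9.798 i$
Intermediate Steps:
$E{\left(s \right)} = -7 + s$ ($E{\left(s \right)} = \left(-3 - 4\right) + s = -7 + s$)
$x{\left(V,z \right)} = \sqrt{z}$ ($x{\left(V,z \right)} = \sqrt{0 + z} = \sqrt{z}$)
$x{\left(2,-6 \right)} v{\left(2 \right)} E{\left(5 \right)} = \sqrt{-6} \cdot 2 \left(-7 + 5\right) = i \sqrt{6} \cdot 2 \left(-2\right) = 2 i \sqrt{6} \left(-2\right) = - 4 i \sqrt{6}$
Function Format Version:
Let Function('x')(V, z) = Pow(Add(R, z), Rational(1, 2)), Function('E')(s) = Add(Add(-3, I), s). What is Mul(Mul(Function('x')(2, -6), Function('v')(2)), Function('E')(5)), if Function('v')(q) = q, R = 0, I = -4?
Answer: Mul(-4, I, Pow(6, Rational(1, 2))) ≈ Mul(-9.7980, I)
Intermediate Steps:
Function('E')(s) = Add(-7, s) (Function('E')(s) = Add(Add(-3, -4), s) = Add(-7, s))
Function('x')(V, z) = Pow(z, Rational(1, 2)) (Function('x')(V, z) = Pow(Add(0, z), Rational(1, 2)) = Pow(z, Rational(1, 2)))
Mul(Mul(Function('x')(2, -6), Function('v')(2)), Function('E')(5)) = Mul(Mul(Pow(-6, Rational(1, 2)), 2), Add(-7, 5)) = Mul(Mul(Mul(I, Pow(6, Rational(1, 2))), 2), -2) = Mul(Mul(2, I, Pow(6, Rational(1, 2))), -2) = Mul(-4, I, Pow(6, Rational(1, 2)))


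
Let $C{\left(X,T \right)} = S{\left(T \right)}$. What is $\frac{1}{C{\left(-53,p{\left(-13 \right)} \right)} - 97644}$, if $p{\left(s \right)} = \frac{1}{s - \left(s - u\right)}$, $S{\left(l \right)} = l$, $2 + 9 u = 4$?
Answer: $- \frac{2}{195279} \approx -1.0242 \cdot 10^{-5}$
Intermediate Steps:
$u = \frac{2}{9}$ ($u = - \frac{2}{9} + \frac{1}{9} \cdot 4 = - \frac{2}{9} + \frac{4}{9} = \frac{2}{9} \approx 0.22222$)
$p{\left(s \right)} = \frac{9}{2}$ ($p{\left(s \right)} = \frac{1}{s - \left(- \frac{2}{9} + s\right)} = \frac{1}{\frac{2}{9}} = \frac{9}{2}$)
$C{\left(X,T \right)} = T$
$\frac{1}{C{\left(-53,p{\left(-13 \right)} \right)} - 97644} = \frac{1}{\frac{9}{2} - 97644} = \frac{1}{- \frac{195279}{2}} = - \frac{2}{195279}$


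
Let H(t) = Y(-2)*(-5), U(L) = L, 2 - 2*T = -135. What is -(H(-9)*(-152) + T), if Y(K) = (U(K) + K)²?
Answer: -24457/2 ≈ -12229.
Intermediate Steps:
T = 137/2 (T = 1 - ½*(-135) = 1 + 135/2 = 137/2 ≈ 68.500)
Y(K) = 4*K² (Y(K) = (K + K)² = (2*K)² = 4*K²)
H(t) = -80 (H(t) = (4*(-2)²)*(-5) = (4*4)*(-5) = 16*(-5) = -80)
-(H(-9)*(-152) + T) = -(-80*(-152) + 137/2) = -(12160 + 137/2) = -1*24457/2 = -24457/2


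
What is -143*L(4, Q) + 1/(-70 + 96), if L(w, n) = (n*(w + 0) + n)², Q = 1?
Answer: -92949/26 ≈ -3575.0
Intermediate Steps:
L(w, n) = (n + n*w)² (L(w, n) = (n*w + n)² = (n + n*w)²)
-143*L(4, Q) + 1/(-70 + 96) = -143*1²*(1 + 4)² + 1/(-70 + 96) = -143*5² + 1/26 = -143*25 + 1/26 = -3575 + 1/26 = -92949/26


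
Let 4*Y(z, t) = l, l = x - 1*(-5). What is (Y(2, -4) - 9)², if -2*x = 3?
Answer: 4225/64 ≈ 66.016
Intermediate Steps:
x = -3/2 (x = -½*3 = -3/2 ≈ -1.5000)
l = 7/2 (l = -3/2 - 1*(-5) = -3/2 + 5 = 7/2 ≈ 3.5000)
Y(z, t) = 7/8 (Y(z, t) = (¼)*(7/2) = 7/8)
(Y(2, -4) - 9)² = (7/8 - 9)² = (-65/8)² = 4225/64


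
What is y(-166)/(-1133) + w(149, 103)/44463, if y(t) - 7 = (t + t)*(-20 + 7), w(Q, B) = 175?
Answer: -17455934/4579689 ≈ -3.8116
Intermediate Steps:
y(t) = 7 - 26*t (y(t) = 7 + (t + t)*(-20 + 7) = 7 + (2*t)*(-13) = 7 - 26*t)
y(-166)/(-1133) + w(149, 103)/44463 = (7 - 26*(-166))/(-1133) + 175/44463 = (7 + 4316)*(-1/1133) + 175*(1/44463) = 4323*(-1/1133) + 175/44463 = -393/103 + 175/44463 = -17455934/4579689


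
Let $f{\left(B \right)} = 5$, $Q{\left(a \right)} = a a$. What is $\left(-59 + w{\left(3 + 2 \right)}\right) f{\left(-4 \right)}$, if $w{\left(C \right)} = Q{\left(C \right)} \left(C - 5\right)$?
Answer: $-295$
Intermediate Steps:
$Q{\left(a \right)} = a^{2}$
$w{\left(C \right)} = C^{2} \left(-5 + C\right)$ ($w{\left(C \right)} = C^{2} \left(C - 5\right) = C^{2} \left(-5 + C\right)$)
$\left(-59 + w{\left(3 + 2 \right)}\right) f{\left(-4 \right)} = \left(-59 + \left(3 + 2\right)^{2} \left(-5 + \left(3 + 2\right)\right)\right) 5 = \left(-59 + 5^{2} \left(-5 + 5\right)\right) 5 = \left(-59 + 25 \cdot 0\right) 5 = \left(-59 + 0\right) 5 = \left(-59\right) 5 = -295$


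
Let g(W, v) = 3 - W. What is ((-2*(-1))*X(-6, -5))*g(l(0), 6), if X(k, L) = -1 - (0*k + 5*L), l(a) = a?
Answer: 144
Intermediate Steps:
X(k, L) = -1 - 5*L (X(k, L) = -1 - (0 + 5*L) = -1 - 5*L)
((-2*(-1))*X(-6, -5))*g(l(0), 6) = ((-2*(-1))*(-1 - 5*(-5)))*(3 - 1*0) = (2*(-1 + 25))*(3 + 0) = (2*24)*3 = 48*3 = 144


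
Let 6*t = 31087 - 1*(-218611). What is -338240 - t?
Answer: -1139569/3 ≈ -3.7986e+5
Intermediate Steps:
t = 124849/3 (t = (31087 - 1*(-218611))/6 = (31087 + 218611)/6 = (⅙)*249698 = 124849/3 ≈ 41616.)
-338240 - t = -338240 - 1*124849/3 = -338240 - 124849/3 = -1139569/3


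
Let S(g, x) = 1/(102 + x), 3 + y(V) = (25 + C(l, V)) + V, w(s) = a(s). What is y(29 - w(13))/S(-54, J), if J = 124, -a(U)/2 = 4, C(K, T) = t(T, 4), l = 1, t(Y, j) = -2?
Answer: 12882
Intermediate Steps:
C(K, T) = -2
a(U) = -8 (a(U) = -2*4 = -8)
w(s) = -8
y(V) = 20 + V (y(V) = -3 + ((25 - 2) + V) = -3 + (23 + V) = 20 + V)
y(29 - w(13))/S(-54, J) = (20 + (29 - 1*(-8)))/(1/(102 + 124)) = (20 + (29 + 8))/(1/226) = (20 + 37)/(1/226) = 57*226 = 12882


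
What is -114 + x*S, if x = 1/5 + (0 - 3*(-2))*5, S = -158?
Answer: -24428/5 ≈ -4885.6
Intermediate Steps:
x = 151/5 (x = ⅕ + (0 + 6)*5 = ⅕ + 6*5 = ⅕ + 30 = 151/5 ≈ 30.200)
-114 + x*S = -114 + (151/5)*(-158) = -114 - 23858/5 = -24428/5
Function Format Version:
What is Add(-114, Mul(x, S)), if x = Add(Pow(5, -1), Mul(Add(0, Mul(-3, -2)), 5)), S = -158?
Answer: Rational(-24428, 5) ≈ -4885.6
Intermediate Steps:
x = Rational(151, 5) (x = Add(Rational(1, 5), Mul(Add(0, 6), 5)) = Add(Rational(1, 5), Mul(6, 5)) = Add(Rational(1, 5), 30) = Rational(151, 5) ≈ 30.200)
Add(-114, Mul(x, S)) = Add(-114, Mul(Rational(151, 5), -158)) = Add(-114, Rational(-23858, 5)) = Rational(-24428, 5)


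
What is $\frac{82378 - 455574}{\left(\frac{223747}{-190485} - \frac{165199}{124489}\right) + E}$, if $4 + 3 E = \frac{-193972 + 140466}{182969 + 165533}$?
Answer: $\frac{49744185716497720140}{517993508623643} \approx 96033.0$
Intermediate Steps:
$E = - \frac{23347}{16863}$ ($E = - \frac{4}{3} + \frac{\left(-193972 + 140466\right) \frac{1}{182969 + 165533}}{3} = - \frac{4}{3} + \frac{\left(-53506\right) \frac{1}{348502}}{3} = - \frac{4}{3} + \frac{1}{3} \left(- \frac{863}{5621}\right) = - \frac{4}{3} - \frac{863}{16863} = - \frac{23347}{16863} \approx -1.3845$)
$\frac{82378 - 455574}{\left(\frac{223747}{-190485} - \frac{165199}{124489}\right) + E} = \frac{82378 - 455574}{\left(\frac{223747}{-190485} - \frac{165199}{124489}\right) - \frac{23347}{16863}} = - \frac{373196}{\left(223747 \left(- \frac{1}{190485}\right) - \frac{165199}{124489}\right) - \frac{23347}{16863}} = - \frac{373196}{\left(- \frac{223747}{190485} - \frac{165199}{124489}\right) - \frac{23347}{16863}} = - \frac{373196}{- \frac{59321971798}{23713287165} - \frac{23347}{16863}} = - \frac{373196}{- \frac{517993508623643}{133292387154465}} = \left(-373196\right) \left(- \frac{133292387154465}{517993508623643}\right) = \frac{49744185716497720140}{517993508623643}$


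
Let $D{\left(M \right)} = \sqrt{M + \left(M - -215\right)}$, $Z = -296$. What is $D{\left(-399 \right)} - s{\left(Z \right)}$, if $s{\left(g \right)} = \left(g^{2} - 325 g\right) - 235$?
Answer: $-183581 + i \sqrt{583} \approx -1.8358 \cdot 10^{5} + 24.145 i$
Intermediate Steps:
$D{\left(M \right)} = \sqrt{215 + 2 M}$ ($D{\left(M \right)} = \sqrt{M + \left(M + 215\right)} = \sqrt{M + \left(215 + M\right)} = \sqrt{215 + 2 M}$)
$s{\left(g \right)} = -235 + g^{2} - 325 g$
$D{\left(-399 \right)} - s{\left(Z \right)} = \sqrt{215 + 2 \left(-399\right)} - \left(-235 + \left(-296\right)^{2} - -96200\right) = \sqrt{215 - 798} - \left(-235 + 87616 + 96200\right) = \sqrt{-583} - 183581 = i \sqrt{583} - 183581 = -183581 + i \sqrt{583}$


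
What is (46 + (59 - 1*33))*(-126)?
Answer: -9072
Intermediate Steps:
(46 + (59 - 1*33))*(-126) = (46 + (59 - 33))*(-126) = (46 + 26)*(-126) = 72*(-126) = -9072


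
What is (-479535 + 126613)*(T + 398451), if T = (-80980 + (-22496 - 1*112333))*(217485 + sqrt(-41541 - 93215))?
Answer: 16564331219532708 + 152327487796*I*sqrt(33689) ≈ 1.6564e+16 + 2.7959e+13*I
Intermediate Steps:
T = -46935220365 - 431618*I*sqrt(33689) (T = (-80980 + (-22496 - 112333))*(217485 + sqrt(-134756)) = (-80980 - 134829)*(217485 + 2*I*sqrt(33689)) = -215809*(217485 + 2*I*sqrt(33689)) = -46935220365 - 431618*I*sqrt(33689) ≈ -4.6935e+10 - 7.9222e+7*I)
(-479535 + 126613)*(T + 398451) = (-479535 + 126613)*((-46935220365 - 431618*I*sqrt(33689)) + 398451) = -352922*(-46934821914 - 431618*I*sqrt(33689)) = 16564331219532708 + 152327487796*I*sqrt(33689)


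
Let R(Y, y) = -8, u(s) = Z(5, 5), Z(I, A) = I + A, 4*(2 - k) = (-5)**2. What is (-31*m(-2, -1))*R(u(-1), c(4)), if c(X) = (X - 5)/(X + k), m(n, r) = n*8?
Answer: -3968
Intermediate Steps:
k = -17/4 (k = 2 - 1/4*(-5)**2 = 2 - 1/4*25 = 2 - 25/4 = -17/4 ≈ -4.2500)
Z(I, A) = A + I
m(n, r) = 8*n
c(X) = (-5 + X)/(-17/4 + X) (c(X) = (X - 5)/(X - 17/4) = (-5 + X)/(-17/4 + X))
u(s) = 10 (u(s) = 5 + 5 = 10)
(-31*m(-2, -1))*R(u(-1), c(4)) = -248*(-2)*(-8) = -31*(-16)*(-8) = 496*(-8) = -3968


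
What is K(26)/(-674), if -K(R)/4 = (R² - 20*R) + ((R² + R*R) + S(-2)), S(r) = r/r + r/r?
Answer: 3020/337 ≈ 8.9614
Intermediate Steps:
S(r) = 2 (S(r) = 1 + 1 = 2)
K(R) = -8 - 12*R² + 80*R (K(R) = -4*((R² - 20*R) + ((R² + R*R) + 2)) = -4*((R² - 20*R) + ((R² + R²) + 2)) = -4*((R² - 20*R) + (2*R² + 2)) = -4*((R² - 20*R) + (2 + 2*R²)) = -4*(2 - 20*R + 3*R²) = -8 - 12*R² + 80*R)
K(26)/(-674) = (-8 - 12*26² + 80*26)/(-674) = (-8 - 12*676 + 2080)*(-1/674) = (-8 - 8112 + 2080)*(-1/674) = -6040*(-1/674) = 3020/337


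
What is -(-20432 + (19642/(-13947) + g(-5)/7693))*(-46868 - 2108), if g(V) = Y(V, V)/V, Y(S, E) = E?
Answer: -107374376911230256/107294271 ≈ -1.0007e+9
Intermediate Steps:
g(V) = 1 (g(V) = V/V = 1)
-(-20432 + (19642/(-13947) + g(-5)/7693))*(-46868 - 2108) = -(-20432 + (19642/(-13947) + 1/7693))*(-46868 - 2108) = -(-20432 + (19642*(-1/13947) + 1*(1/7693)))*(-48976) = -(-20432 + (-19642/13947 + 1/7693))*(-48976) = -(-20432 - 151091959/107294271)*(-48976) = -(-2192387637031)*(-48976)/107294271 = -1*107374376911230256/107294271 = -107374376911230256/107294271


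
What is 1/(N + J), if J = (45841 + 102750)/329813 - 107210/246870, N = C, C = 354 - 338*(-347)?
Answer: 8142093531/957836015327684 ≈ 8.5005e-6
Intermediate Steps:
C = 117640 (C = 354 + 117286 = 117640)
N = 117640
J = 132340844/8142093531 (J = 148591*(1/329813) - 107210*1/246870 = 148591/329813 - 10721/24687 = 132340844/8142093531 ≈ 0.016254)
1/(N + J) = 1/(117640 + 132340844/8142093531) = 1/(957836015327684/8142093531) = 8142093531/957836015327684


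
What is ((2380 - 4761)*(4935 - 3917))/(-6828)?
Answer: 1211929/3414 ≈ 354.99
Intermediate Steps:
((2380 - 4761)*(4935 - 3917))/(-6828) = -2381*1018*(-1/6828) = -2423858*(-1/6828) = 1211929/3414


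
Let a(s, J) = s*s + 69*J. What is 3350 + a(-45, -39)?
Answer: 2684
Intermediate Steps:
a(s, J) = s**2 + 69*J
3350 + a(-45, -39) = 3350 + ((-45)**2 + 69*(-39)) = 3350 + (2025 - 2691) = 3350 - 666 = 2684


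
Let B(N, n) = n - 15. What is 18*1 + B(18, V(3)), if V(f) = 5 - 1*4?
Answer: 4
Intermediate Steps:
V(f) = 1 (V(f) = 5 - 4 = 1)
B(N, n) = -15 + n
18*1 + B(18, V(3)) = 18*1 + (-15 + 1) = 18 - 14 = 4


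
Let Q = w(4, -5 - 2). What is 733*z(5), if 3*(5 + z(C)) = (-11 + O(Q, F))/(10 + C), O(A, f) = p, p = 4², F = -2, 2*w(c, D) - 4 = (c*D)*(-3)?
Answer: -32252/9 ≈ -3583.6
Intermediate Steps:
w(c, D) = 2 - 3*D*c/2 (w(c, D) = 2 + ((c*D)*(-3))/2 = 2 + ((D*c)*(-3))/2 = 2 + (-3*D*c)/2 = 2 - 3*D*c/2)
Q = 44 (Q = 2 - 3/2*(-5 - 2)*4 = 2 - 3/2*(-7)*4 = 2 + 42 = 44)
p = 16
O(A, f) = 16
z(C) = -5 + 5/(3*(10 + C)) (z(C) = -5 + ((-11 + 16)/(10 + C))/3 = -5 + (5/(10 + C))/3 = -5 + 5/(3*(10 + C)))
733*z(5) = 733*(5*(-29 - 3*5)/(3*(10 + 5))) = 733*((5/3)*(-29 - 15)/15) = 733*((5/3)*(1/15)*(-44)) = 733*(-44/9) = -32252/9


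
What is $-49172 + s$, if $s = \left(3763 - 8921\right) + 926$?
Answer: $-53404$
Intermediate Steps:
$s = -4232$ ($s = \left(3763 - 8921\right) + 926 = -5158 + 926 = -4232$)
$-49172 + s = -49172 - 4232 = -53404$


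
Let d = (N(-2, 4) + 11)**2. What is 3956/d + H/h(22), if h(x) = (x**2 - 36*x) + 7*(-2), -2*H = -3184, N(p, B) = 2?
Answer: 502392/27209 ≈ 18.464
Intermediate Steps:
H = 1592 (H = -1/2*(-3184) = 1592)
d = 169 (d = (2 + 11)**2 = 13**2 = 169)
h(x) = -14 + x**2 - 36*x (h(x) = (x**2 - 36*x) - 14 = -14 + x**2 - 36*x)
3956/d + H/h(22) = 3956/169 + 1592/(-14 + 22**2 - 36*22) = 3956*(1/169) + 1592/(-14 + 484 - 792) = 3956/169 + 1592/(-322) = 3956/169 + 1592*(-1/322) = 3956/169 - 796/161 = 502392/27209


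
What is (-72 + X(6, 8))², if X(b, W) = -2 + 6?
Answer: 4624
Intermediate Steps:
X(b, W) = 4
(-72 + X(6, 8))² = (-72 + 4)² = (-68)² = 4624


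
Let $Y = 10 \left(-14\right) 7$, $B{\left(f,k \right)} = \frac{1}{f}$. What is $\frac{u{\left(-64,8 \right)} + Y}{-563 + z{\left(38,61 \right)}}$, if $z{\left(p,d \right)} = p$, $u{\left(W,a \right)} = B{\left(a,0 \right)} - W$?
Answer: $\frac{7327}{4200} \approx 1.7445$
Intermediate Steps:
$u{\left(W,a \right)} = \frac{1}{a} - W$
$Y = -980$ ($Y = \left(-140\right) 7 = -980$)
$\frac{u{\left(-64,8 \right)} + Y}{-563 + z{\left(38,61 \right)}} = \frac{\left(\frac{1}{8} - -64\right) - 980}{-563 + 38} = \frac{\left(\frac{1}{8} + 64\right) - 980}{-525} = \left(\frac{513}{8} - 980\right) \left(- \frac{1}{525}\right) = \left(- \frac{7327}{8}\right) \left(- \frac{1}{525}\right) = \frac{7327}{4200}$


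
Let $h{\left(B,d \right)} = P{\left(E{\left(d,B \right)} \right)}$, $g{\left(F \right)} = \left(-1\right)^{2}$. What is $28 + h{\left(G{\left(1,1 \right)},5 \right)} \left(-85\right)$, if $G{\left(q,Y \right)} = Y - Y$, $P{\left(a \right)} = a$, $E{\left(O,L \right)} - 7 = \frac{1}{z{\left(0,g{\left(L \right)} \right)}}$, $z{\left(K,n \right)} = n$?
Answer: $-652$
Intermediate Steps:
$g{\left(F \right)} = 1$
$E{\left(O,L \right)} = 8$ ($E{\left(O,L \right)} = 7 + 1^{-1} = 7 + 1 = 8$)
$G{\left(q,Y \right)} = 0$
$h{\left(B,d \right)} = 8$
$28 + h{\left(G{\left(1,1 \right)},5 \right)} \left(-85\right) = 28 + 8 \left(-85\right) = 28 - 680 = -652$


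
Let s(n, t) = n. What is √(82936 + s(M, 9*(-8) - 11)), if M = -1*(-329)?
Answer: √83265 ≈ 288.56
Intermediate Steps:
M = 329
√(82936 + s(M, 9*(-8) - 11)) = √(82936 + 329) = √83265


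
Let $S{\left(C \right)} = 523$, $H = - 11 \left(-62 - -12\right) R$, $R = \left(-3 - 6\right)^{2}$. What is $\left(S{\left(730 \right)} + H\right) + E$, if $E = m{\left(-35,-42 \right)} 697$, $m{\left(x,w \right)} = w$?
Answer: $15799$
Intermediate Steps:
$R = 81$ ($R = \left(-9\right)^{2} = 81$)
$E = -29274$ ($E = \left(-42\right) 697 = -29274$)
$H = 44550$ ($H = - 11 \left(-62 - -12\right) 81 = - 11 \left(-62 + 12\right) 81 = \left(-11\right) \left(-50\right) 81 = 550 \cdot 81 = 44550$)
$\left(S{\left(730 \right)} + H\right) + E = \left(523 + 44550\right) - 29274 = 45073 - 29274 = 15799$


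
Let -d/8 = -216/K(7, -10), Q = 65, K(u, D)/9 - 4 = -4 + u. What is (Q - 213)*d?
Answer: -28416/7 ≈ -4059.4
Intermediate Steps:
K(u, D) = 9*u (K(u, D) = 36 + 9*(-4 + u) = 36 + (-36 + 9*u) = 9*u)
d = 192/7 (d = -(-1728)/(9*7) = -(-1728)/63 = -8*(-24/7) = 192/7 ≈ 27.429)
(Q - 213)*d = (65 - 213)*(192/7) = -148*192/7 = -28416/7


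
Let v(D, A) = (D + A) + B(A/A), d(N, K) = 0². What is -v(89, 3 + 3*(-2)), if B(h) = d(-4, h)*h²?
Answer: -86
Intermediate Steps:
d(N, K) = 0
B(h) = 0 (B(h) = 0*h² = 0)
v(D, A) = A + D (v(D, A) = (D + A) + 0 = (A + D) + 0 = A + D)
-v(89, 3 + 3*(-2)) = -((3 + 3*(-2)) + 89) = -((3 - 6) + 89) = -(-3 + 89) = -1*86 = -86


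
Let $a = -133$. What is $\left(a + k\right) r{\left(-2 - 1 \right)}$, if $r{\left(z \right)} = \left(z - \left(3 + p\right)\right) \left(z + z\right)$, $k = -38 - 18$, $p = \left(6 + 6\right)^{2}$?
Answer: $-170100$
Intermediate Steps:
$p = 144$ ($p = 12^{2} = 144$)
$k = -56$ ($k = -38 - 18 = -56$)
$r{\left(z \right)} = 2 z \left(-147 + z\right)$ ($r{\left(z \right)} = \left(z - 147\right) \left(z + z\right) = \left(z - 147\right) 2 z = \left(-147 + z\right) 2 z = 2 z \left(-147 + z\right)$)
$\left(a + k\right) r{\left(-2 - 1 \right)} = \left(-133 - 56\right) 2 \left(-2 - 1\right) \left(-147 - 3\right) = - 189 \cdot 2 \left(-3\right) \left(-147 - 3\right) = - 189 \cdot 2 \left(-3\right) \left(-150\right) = \left(-189\right) 900 = -170100$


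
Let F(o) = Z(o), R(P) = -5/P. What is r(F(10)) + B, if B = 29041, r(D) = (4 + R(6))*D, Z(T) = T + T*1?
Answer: 87313/3 ≈ 29104.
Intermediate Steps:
Z(T) = 2*T (Z(T) = T + T = 2*T)
F(o) = 2*o
r(D) = 19*D/6 (r(D) = (4 - 5/6)*D = (4 - 5*⅙)*D = (4 - ⅚)*D = 19*D/6)
r(F(10)) + B = 19*(2*10)/6 + 29041 = (19/6)*20 + 29041 = 190/3 + 29041 = 87313/3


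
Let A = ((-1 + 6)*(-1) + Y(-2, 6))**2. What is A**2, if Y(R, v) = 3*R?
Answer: 14641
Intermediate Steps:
A = 121 (A = ((-1 + 6)*(-1) + 3*(-2))**2 = (5*(-1) - 6)**2 = (-5 - 6)**2 = (-11)**2 = 121)
A**2 = 121**2 = 14641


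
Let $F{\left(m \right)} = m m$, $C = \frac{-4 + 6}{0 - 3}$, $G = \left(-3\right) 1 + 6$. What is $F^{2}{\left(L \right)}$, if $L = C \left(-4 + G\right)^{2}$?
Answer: $\frac{16}{81} \approx 0.19753$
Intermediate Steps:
$G = 3$ ($G = -3 + 6 = 3$)
$C = - \frac{2}{3}$ ($C = \frac{2}{-3} = 2 \left(- \frac{1}{3}\right) = - \frac{2}{3} \approx -0.66667$)
$L = - \frac{2}{3}$ ($L = - \frac{2 \left(-4 + 3\right)^{2}}{3} = - \frac{2 \left(-1\right)^{2}}{3} = \left(- \frac{2}{3}\right) 1 = - \frac{2}{3} \approx -0.66667$)
$F{\left(m \right)} = m^{2}$
$F^{2}{\left(L \right)} = \left(\left(- \frac{2}{3}\right)^{2}\right)^{2} = \left(\frac{4}{9}\right)^{2} = \frac{16}{81}$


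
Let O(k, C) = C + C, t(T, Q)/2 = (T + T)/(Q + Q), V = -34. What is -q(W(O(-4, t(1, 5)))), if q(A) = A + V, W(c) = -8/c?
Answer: 44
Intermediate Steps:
t(T, Q) = 2*T/Q (t(T, Q) = 2*((T + T)/(Q + Q)) = 2*((2*T)/((2*Q))) = 2*((2*T)*(1/(2*Q))) = 2*(T/Q) = 2*T/Q)
O(k, C) = 2*C
q(A) = -34 + A (q(A) = A - 34 = -34 + A)
-q(W(O(-4, t(1, 5)))) = -(-34 - 8/(2*(2*1/5))) = -(-34 - 8/(2*(2*1*(⅕)))) = -(-34 - 8/(2*(⅖))) = -(-34 - 8/⅘) = -(-34 - 8*5/4) = -(-34 - 10) = -1*(-44) = 44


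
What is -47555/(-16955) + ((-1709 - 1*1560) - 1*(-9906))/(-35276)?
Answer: 313003969/119620916 ≈ 2.6166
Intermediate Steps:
-47555/(-16955) + ((-1709 - 1*1560) - 1*(-9906))/(-35276) = -47555*(-1/16955) + ((-1709 - 1560) + 9906)*(-1/35276) = 9511/3391 + (-3269 + 9906)*(-1/35276) = 9511/3391 + 6637*(-1/35276) = 9511/3391 - 6637/35276 = 313003969/119620916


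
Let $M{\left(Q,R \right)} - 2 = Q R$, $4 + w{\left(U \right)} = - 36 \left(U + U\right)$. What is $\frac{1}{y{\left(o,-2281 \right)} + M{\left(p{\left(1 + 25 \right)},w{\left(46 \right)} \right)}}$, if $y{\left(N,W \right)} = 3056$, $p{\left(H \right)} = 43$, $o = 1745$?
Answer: $- \frac{1}{139530} \approx -7.1669 \cdot 10^{-6}$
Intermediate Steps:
$w{\left(U \right)} = -4 - 72 U$ ($w{\left(U \right)} = -4 - 36 \left(U + U\right) = -4 - 36 \cdot 2 U = -4 - 72 U$)
$M{\left(Q,R \right)} = 2 + Q R$
$\frac{1}{y{\left(o,-2281 \right)} + M{\left(p{\left(1 + 25 \right)},w{\left(46 \right)} \right)}} = \frac{1}{3056 + \left(2 + 43 \left(-4 - 3312\right)\right)} = \frac{1}{3056 + \left(2 + 43 \left(-3316\right)\right)} = \frac{1}{3056 + \left(2 - 142588\right)} = \frac{1}{3056 - 142586} = \frac{1}{-139530} = - \frac{1}{139530}$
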